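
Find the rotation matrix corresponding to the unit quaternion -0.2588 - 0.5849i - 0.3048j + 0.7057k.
[[-0.1818, 0.7218, -0.6678], [-0.0087, -0.6802, -0.7329], [-0.9833, -0.1275, 0.13]]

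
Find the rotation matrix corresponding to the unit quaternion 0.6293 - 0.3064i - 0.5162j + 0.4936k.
[[-0.0202, -0.3049, -0.9522], [0.9376, 0.325, -0.124], [0.3472, -0.8952, 0.2793]]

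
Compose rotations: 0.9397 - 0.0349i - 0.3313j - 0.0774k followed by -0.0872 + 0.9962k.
-0.0048 + 0.3331i - 0.0059j + 0.9429k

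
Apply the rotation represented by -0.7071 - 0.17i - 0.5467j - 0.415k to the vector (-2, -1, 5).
(4.857, -1.077, 2.292)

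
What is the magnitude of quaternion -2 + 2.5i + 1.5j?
3.536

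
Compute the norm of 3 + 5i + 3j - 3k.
√52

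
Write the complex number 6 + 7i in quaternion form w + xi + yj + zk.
6 + 7i + 0j + 0k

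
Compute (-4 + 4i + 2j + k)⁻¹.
-0.1081 - 0.1081i - 0.0541j - 0.027k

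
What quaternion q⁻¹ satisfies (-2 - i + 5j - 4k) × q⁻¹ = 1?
-0.0435 + 0.0217i - 0.1087j + 0.087k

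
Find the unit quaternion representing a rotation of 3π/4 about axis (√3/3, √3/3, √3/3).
0.3827 + 0.5334i + 0.5334j + 0.5334k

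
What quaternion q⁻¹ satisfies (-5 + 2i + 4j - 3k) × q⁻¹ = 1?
-0.0926 - 0.037i - 0.0741j + 0.0556k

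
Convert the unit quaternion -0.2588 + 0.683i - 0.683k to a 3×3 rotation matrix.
[[0.067, -0.3535, -0.933], [0.3535, -0.866, 0.3535], [-0.933, -0.3535, 0.067]]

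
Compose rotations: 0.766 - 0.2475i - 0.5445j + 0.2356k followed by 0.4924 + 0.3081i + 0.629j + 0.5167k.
0.6742 + 0.5437i + 0.0132j + 0.4997k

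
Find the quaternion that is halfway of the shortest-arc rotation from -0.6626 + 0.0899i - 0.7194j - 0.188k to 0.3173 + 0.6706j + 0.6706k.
-0.5138 + 0.0471i - 0.7288j - 0.4502k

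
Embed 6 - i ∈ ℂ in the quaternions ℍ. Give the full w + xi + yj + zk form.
6 - i + 0j + 0k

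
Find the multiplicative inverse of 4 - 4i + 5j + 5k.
0.0488 + 0.0488i - 0.061j - 0.061k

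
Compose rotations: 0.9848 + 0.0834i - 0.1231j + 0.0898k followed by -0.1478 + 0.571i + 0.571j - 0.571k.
-0.0716 + 0.531i + 0.4816j - 0.6935k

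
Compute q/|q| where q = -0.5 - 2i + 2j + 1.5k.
-0.1543 - 0.6172i + 0.6172j + 0.4629k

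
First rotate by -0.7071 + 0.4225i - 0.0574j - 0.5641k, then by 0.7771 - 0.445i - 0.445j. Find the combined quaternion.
-0.387 + 0.894i + 0.019j - 0.2248k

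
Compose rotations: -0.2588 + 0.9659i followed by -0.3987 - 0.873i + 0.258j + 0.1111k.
0.9464 - 0.1592i + 0.0405j - 0.278k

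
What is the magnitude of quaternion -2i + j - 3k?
√14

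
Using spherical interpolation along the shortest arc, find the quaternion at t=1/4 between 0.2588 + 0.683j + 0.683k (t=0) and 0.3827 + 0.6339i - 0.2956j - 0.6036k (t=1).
0.097 - 0.1883i + 0.6438j + 0.7353k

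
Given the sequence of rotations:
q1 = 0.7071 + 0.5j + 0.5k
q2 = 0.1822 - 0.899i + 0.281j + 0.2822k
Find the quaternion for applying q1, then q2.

q2 · q1 = -0.1528 - 0.6363i + 0.7393j - 0.1589k
-0.1528 - 0.6363i + 0.7393j - 0.1589k


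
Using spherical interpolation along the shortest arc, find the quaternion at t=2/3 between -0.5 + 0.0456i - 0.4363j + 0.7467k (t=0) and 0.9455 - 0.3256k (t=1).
-0.8498 + 0.0166i - 0.1592j + 0.5023k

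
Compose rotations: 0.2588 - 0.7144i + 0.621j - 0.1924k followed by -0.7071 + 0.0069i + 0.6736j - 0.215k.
-0.6377 + 0.5109i - 0.1099j + 0.5659k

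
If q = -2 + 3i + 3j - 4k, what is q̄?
-2 - 3i - 3j + 4k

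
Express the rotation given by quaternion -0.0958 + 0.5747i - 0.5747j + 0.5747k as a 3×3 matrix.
[[-0.3211, -0.5504, 0.7707], [-0.7707, -0.3211, -0.5504], [0.5504, -0.7707, -0.3211]]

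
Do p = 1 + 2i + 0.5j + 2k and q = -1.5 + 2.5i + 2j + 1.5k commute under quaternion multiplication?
No: pq = -10.5 - 3.75i + 3.25j + 1.25k ≠ -10.5 + 2.75i - 0.75j - 4.25k = qp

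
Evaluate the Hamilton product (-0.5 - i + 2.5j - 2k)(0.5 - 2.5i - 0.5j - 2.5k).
-6.5 - 6.5i + 4j + 7k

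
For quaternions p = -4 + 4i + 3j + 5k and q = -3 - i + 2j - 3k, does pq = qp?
No: pq = 25 - 27i - 10j + 8k ≠ 25 + 11i - 24j - 14k = qp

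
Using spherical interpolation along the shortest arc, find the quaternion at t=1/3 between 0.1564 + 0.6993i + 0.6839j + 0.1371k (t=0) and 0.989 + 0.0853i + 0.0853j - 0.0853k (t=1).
0.5562 + 0.5915i + 0.5793j + 0.0714k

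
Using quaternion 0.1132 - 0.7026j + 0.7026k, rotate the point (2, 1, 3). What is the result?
(-2.585, -2.631, -0.631)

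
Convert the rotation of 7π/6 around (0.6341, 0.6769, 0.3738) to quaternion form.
-0.2588 + 0.6125i + 0.6538j + 0.3611k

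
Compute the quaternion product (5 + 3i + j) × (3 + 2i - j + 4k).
10 + 23i - 14j + 15k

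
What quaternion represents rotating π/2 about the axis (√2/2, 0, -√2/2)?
0.7071 + 0.5i - 0.5k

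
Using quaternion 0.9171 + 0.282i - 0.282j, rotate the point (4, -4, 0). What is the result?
(4, -4, 0)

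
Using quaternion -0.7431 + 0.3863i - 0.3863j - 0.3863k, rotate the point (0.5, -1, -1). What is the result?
(0.798, -1.138, -0.564)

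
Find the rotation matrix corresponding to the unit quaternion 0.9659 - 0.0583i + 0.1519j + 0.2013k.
[[0.8728, -0.4066, 0.27], [0.3712, 0.9122, 0.1738], [-0.3169, -0.0515, 0.9471]]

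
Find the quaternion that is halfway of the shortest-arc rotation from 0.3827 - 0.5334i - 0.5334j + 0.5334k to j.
0.2185 - 0.3046i - 0.8756j + 0.3046k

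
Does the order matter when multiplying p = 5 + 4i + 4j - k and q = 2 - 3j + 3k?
Yes: pq = 25 + 17i - 19j + k ≠ 25 - i + 5j + 25k = qp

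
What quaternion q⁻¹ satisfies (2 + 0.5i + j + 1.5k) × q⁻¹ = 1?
0.2667 - 0.0667i - 0.1333j - 0.2k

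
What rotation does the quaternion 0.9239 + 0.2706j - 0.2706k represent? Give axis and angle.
axis = (0, √2/2, -√2/2), θ = π/4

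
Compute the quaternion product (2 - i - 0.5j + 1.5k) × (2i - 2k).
5 + 5i + j - 3k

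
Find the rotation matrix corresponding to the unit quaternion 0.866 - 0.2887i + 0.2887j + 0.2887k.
[[0.6666, -0.6667, 0.3333], [0.3333, 0.6666, 0.6667], [-0.6667, -0.3333, 0.6666]]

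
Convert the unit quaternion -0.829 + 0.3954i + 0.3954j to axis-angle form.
axis = (√2/2, √2/2, 0), θ = 292°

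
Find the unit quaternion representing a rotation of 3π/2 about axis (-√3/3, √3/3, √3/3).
-0.7071 - 0.4082i + 0.4082j + 0.4082k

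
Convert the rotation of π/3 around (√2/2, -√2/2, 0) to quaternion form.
0.866 + 0.3536i - 0.3536j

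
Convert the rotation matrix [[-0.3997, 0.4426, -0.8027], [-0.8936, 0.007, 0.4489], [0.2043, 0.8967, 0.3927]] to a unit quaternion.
-0.5 - 0.2239i + 0.5035j + 0.6681k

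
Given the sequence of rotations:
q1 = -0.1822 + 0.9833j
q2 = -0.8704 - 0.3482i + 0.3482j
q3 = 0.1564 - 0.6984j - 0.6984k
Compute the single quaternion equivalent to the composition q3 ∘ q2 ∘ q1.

q2 · q1 = -0.1838 + 0.0634i - 0.9193j - 0.3424k
q3 · q2 · q1 = -0.9099 - 0.393i - 0.0597j + 0.1191k
-0.9099 - 0.393i - 0.0597j + 0.1191k


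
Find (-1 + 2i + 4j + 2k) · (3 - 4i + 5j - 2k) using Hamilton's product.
-11 - 8i + 3j + 34k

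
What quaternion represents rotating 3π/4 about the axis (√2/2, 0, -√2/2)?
0.3827 + 0.6533i - 0.6533k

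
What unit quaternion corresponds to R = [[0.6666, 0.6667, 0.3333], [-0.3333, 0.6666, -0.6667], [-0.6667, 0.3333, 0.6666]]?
0.866 + 0.2887i + 0.2887j - 0.2887k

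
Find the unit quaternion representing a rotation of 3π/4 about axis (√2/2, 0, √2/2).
0.3827 + 0.6533i + 0.6533k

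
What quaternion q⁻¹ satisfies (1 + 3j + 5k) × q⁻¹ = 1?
0.0286 - 0.0857j - 0.1429k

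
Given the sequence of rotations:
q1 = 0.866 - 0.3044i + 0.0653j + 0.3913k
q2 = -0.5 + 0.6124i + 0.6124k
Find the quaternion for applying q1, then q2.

q2 · q1 = -0.4862 + 0.6425i - 0.4587j + 0.3747k
-0.4862 + 0.6425i - 0.4587j + 0.3747k


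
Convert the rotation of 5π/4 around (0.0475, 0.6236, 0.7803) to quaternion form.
-0.3827 + 0.0439i + 0.5761j + 0.7209k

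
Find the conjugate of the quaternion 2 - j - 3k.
2 + j + 3k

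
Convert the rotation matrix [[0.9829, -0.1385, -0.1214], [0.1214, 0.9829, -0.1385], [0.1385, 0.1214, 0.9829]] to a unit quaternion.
0.9936 + 0.0654i - 0.0654j + 0.0654k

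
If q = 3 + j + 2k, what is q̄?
3 - j - 2k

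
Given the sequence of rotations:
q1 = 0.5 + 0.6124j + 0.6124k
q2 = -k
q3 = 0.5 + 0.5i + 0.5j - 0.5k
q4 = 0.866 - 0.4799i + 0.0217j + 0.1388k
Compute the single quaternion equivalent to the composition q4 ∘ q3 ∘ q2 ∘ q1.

q2 · q1 = 0.6124 + 0.6124i - 0.5k
q3 · q2 · q1 = -0.25 + 0.3624i + 0.25j - 0.8624k
q4 · q3 · q2 · q1 = 0.0717 + 0.3804i - 0.1525j - 0.9094k
0.0717 + 0.3804i - 0.1525j - 0.9094k


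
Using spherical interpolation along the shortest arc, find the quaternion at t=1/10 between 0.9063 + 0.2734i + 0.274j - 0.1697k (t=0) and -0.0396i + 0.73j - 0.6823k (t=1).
0.8626 + 0.255i + 0.3572j - 0.2516k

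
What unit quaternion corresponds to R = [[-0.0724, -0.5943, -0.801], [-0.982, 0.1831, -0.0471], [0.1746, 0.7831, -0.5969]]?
-0.3584 - 0.5791i + 0.6805j + 0.2704k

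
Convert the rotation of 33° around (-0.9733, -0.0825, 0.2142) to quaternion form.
0.9588 - 0.2764i - 0.0234j + 0.0608k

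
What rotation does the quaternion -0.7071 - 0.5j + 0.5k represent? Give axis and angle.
axis = (0, -√2/2, √2/2), θ = 3π/2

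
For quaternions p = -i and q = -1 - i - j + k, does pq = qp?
No: pq = -1 + i + j + k ≠ -1 + i - j - k = qp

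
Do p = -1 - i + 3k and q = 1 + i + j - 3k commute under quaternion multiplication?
No: pq = 9 - 5i - j + 5k ≠ 9 + i - j + 7k = qp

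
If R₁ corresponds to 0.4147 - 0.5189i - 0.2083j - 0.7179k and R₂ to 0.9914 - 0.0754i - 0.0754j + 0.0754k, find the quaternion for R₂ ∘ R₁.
0.4104 - 0.4759i - 0.331j - 0.7039k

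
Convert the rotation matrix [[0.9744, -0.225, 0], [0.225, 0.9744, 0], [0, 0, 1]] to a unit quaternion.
0.9936 + 0.1132k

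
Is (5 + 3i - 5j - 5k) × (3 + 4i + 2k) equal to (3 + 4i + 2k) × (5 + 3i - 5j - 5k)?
No: pq = 13 + 19i - 41j + 15k ≠ 13 + 39i + 11j - 25k = qp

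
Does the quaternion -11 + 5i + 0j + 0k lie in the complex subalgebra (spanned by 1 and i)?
Yes. The quaternion -11 + 5i has j- and k-coefficients y = z = 0, so it lies in the complex subalgebra spanned by 1 and i.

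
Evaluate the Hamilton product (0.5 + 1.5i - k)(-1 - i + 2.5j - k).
0.5i + 3.75j + 4.25k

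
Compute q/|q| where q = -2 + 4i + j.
-0.4364 + 0.8729i + 0.2182j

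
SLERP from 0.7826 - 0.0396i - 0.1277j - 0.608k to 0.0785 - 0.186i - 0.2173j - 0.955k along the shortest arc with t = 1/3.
0.5861 - 0.097i - 0.1713j - 0.786k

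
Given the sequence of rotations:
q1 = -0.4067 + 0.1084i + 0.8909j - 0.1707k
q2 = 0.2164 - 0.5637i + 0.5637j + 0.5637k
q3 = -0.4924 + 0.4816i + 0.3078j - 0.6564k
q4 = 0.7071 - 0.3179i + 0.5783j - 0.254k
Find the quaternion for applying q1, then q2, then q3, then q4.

q2 · q1 = -0.4329 - 0.3457i - 0.0716j - 0.8295k
q3 · q2 · q1 = -0.1428 - 0.3406i + 0.5284j + 0.7645k
q4 · q3 · q2 · q1 = -0.3206 + 0.3809i + 0.6206j + 0.6058k
-0.3206 + 0.3809i + 0.6206j + 0.6058k


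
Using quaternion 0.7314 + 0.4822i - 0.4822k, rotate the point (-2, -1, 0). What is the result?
(-1.775, 1.341, 0.225)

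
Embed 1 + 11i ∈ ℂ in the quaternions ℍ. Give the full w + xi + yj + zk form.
1 + 11i + 0j + 0k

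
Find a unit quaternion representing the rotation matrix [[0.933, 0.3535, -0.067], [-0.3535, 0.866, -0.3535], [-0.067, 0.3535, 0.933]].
0.9659 + 0.183i - 0.183k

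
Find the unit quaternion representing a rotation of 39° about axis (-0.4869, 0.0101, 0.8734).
0.9426 - 0.1625i + 0.0034j + 0.2915k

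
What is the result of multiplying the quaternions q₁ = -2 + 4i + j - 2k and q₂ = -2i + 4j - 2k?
10i + 4j + 22k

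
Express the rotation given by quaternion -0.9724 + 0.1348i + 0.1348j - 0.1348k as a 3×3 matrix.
[[0.9273, -0.2258, -0.2985], [0.2985, 0.9273, 0.2258], [0.2258, -0.2985, 0.9273]]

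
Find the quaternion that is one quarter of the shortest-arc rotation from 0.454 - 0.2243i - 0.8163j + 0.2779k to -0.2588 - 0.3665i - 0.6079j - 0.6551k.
0.3036 - 0.3129i - 0.8997j + 0.0222k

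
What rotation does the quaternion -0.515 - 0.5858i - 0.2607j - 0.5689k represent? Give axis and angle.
axis = (-0.6834, -0.3041, -0.6637), θ = 242°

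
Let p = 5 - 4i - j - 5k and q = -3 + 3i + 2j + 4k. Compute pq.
19 + 33i + 14j + 30k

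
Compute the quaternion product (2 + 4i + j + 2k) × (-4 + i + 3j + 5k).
-25 - 15i - 16j + 13k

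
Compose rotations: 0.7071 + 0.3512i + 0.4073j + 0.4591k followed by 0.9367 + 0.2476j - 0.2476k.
0.6752 + 0.5435i + 0.4696j + 0.168k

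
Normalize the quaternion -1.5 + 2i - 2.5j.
-0.4243 + 0.5657i - 0.7071j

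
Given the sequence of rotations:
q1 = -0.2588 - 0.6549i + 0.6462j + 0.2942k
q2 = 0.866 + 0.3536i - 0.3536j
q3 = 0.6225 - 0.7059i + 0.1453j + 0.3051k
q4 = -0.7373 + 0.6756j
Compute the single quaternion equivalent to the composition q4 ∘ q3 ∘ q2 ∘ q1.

q2 · q1 = 0.2359 - 0.7627i + 0.5471j + 0.2517k
q3 · q2 · q1 = -0.5478 - 0.7717i + 0.3198j - 0.0467k
q4 · q3 · q2 · q1 = 0.1878 + 0.5374i - 0.6059j + 0.5558k
0.1878 + 0.5374i - 0.6059j + 0.5558k


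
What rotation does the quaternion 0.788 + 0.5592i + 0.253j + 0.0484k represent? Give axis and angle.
axis = (0.9083, 0.4109, 0.0786), θ = 76°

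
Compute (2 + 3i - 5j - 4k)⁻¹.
0.037 - 0.0556i + 0.0926j + 0.0741k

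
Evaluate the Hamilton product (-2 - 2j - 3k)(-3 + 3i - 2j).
2 - 12i + j + 15k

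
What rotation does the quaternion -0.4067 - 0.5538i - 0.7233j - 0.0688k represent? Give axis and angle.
axis = (-0.6062, -0.7917, -0.0753), θ = 228°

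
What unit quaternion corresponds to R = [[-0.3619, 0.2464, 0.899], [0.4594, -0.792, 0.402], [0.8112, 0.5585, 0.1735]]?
0.0698 + 0.5605i + 0.3148j + 0.7628k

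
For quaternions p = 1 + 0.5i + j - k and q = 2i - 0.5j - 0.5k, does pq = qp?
No: pq = -1 + i - 2.25j - 2.75k ≠ -1 + 3i + 1.25j + 1.75k = qp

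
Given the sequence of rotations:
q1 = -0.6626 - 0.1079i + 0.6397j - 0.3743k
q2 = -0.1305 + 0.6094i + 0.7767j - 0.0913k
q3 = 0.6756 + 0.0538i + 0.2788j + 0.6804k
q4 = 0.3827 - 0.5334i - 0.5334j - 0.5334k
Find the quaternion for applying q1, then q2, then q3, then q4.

q2 · q1 = -0.3788 - 0.622i - 0.3602j + 0.583k
q3 · q2 · q1 = -0.5187 - 0.033i - 0.8035j + 0.2902k
q4 · q3 · q2 · q1 = -0.4899 - 0.3193i + 0.1416j + 0.7987k
-0.4899 - 0.3193i + 0.1416j + 0.7987k


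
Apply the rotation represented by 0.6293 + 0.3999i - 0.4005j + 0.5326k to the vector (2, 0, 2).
(0.068, -1.16, 2.579)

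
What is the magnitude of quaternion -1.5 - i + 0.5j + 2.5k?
3.122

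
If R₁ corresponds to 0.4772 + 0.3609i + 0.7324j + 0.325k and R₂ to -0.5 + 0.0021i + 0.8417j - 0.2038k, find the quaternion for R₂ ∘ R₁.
-0.7896 + 0.2434i - 0.0388j - 0.562k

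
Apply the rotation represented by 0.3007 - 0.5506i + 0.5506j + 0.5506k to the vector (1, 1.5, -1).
(-1.344, -1.532, -0.312)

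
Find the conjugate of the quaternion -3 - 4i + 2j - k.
-3 + 4i - 2j + k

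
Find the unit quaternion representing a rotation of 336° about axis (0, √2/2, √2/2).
-0.9781 + 0.147j + 0.147k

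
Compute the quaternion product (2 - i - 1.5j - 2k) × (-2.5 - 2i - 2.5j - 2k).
-14.75 - 3.5i + 0.75j + 0.5k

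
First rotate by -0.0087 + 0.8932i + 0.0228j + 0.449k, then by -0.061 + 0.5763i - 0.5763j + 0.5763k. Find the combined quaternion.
-0.7598 - 0.3314i + 0.2596j + 0.4955k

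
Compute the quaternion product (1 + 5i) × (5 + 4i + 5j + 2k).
-15 + 29i - 5j + 27k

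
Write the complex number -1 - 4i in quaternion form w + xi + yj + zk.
-1 - 4i + 0j + 0k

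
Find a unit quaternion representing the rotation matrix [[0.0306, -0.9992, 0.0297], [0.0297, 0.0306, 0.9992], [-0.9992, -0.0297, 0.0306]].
0.5224 - 0.4923i + 0.4923j + 0.4923k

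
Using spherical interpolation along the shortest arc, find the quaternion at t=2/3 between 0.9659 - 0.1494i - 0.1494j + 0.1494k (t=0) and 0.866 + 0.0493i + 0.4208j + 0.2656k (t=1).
0.9416 - 0.0188i + 0.2385j + 0.2368k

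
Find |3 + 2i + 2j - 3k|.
√26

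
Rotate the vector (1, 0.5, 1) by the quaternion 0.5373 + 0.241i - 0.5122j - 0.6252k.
(-0.946, -0.486, 1.058)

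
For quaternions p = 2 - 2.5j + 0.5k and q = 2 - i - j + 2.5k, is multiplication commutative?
No: pq = 0.25 - 7.75i - 7.5j + 3.5k ≠ 0.25 + 3.75i - 6.5j + 8.5k = qp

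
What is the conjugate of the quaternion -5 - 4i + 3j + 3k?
-5 + 4i - 3j - 3k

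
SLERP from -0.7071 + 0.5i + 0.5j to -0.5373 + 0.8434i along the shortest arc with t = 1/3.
-0.6806 + 0.6456i + 0.3465j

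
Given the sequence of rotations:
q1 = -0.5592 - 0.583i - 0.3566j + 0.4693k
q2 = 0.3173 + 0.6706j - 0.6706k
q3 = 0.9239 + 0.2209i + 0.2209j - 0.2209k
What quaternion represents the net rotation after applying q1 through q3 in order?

q2 · q1 = 0.3764 - 0.1094i - 0.0972j + 0.9149k
q3 · q2 · q1 = 0.5955 + 0.1627i - 0.1846j + 0.7648k
0.5955 + 0.1627i - 0.1846j + 0.7648k


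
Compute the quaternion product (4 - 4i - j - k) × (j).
1 + i + 4j - 4k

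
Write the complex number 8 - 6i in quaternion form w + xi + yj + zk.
8 - 6i + 0j + 0k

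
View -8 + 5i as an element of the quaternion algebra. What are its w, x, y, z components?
-8 + 5i + 0j + 0k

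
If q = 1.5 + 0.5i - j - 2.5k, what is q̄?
1.5 - 0.5i + j + 2.5k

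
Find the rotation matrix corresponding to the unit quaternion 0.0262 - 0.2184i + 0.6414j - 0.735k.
[[-0.9032, -0.2416, 0.3547], [-0.3187, -0.1758, -0.9314], [0.2874, -0.9543, 0.0818]]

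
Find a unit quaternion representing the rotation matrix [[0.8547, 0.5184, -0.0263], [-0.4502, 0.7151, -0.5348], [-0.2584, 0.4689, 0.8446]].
0.9239 + 0.2716i + 0.0628j - 0.2621k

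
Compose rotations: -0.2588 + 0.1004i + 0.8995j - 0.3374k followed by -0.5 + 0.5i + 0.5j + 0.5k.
-0.2019 - 0.7981i - 0.3603j + 0.4389k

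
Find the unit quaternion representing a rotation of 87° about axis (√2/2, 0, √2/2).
0.7254 + 0.4867i + 0.4867k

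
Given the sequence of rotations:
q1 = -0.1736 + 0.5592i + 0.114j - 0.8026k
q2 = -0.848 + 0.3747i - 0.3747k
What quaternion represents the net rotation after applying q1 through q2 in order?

q2 · q1 = -0.3631 - 0.4965i - 0.0055j + 0.7884k
-0.3631 - 0.4965i - 0.0055j + 0.7884k


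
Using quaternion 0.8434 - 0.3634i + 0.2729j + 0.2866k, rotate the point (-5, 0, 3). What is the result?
(-2.678, 0.883, 5.104)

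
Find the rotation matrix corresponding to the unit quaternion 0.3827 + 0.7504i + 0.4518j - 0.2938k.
[[0.4191, 0.9029, -0.0951], [0.4532, -0.2988, -0.8398], [-0.7867, 0.3089, -0.5344]]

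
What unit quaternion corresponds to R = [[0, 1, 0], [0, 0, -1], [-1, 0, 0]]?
-0.5 - 0.5i - 0.5j + 0.5k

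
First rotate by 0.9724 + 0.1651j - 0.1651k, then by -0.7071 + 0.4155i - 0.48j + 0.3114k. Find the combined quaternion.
-0.5569 + 0.4319i - 0.5149j + 0.4881k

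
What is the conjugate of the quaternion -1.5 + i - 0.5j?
-1.5 - i + 0.5j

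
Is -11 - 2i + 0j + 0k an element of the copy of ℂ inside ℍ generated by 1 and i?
Yes. The quaternion -11 - 2i has j- and k-coefficients y = z = 0, so it lies in the complex subalgebra spanned by 1 and i.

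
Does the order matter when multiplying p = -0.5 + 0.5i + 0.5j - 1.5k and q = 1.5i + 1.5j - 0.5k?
Yes: pq = -2.25 + 1.25i - 2.75j + 0.25k ≠ -2.25 - 2.75i + 1.25j + 0.25k = qp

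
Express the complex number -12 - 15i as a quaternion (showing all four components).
-12 - 15i + 0j + 0k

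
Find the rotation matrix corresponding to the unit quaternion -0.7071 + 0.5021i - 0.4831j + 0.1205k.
[[0.5042, -0.3147, 0.8042], [-0.6555, 0.4668, 0.5936], [-0.5622, -0.8265, 0.029]]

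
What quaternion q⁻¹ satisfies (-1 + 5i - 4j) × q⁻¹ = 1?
-0.0238 - 0.119i + 0.0952j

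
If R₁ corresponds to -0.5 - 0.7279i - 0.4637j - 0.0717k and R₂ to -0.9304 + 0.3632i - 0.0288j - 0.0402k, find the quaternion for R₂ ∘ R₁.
0.7133 + 0.4791i + 0.5011j - 0.1026k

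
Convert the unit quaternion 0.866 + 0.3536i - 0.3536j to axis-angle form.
axis = (√2/2, -√2/2, 0), θ = π/3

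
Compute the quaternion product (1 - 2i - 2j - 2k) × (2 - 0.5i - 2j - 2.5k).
-8 - 3.5i - 10j - 3.5k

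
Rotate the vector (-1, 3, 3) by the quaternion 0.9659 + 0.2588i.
(-1, 1.098, 4.098)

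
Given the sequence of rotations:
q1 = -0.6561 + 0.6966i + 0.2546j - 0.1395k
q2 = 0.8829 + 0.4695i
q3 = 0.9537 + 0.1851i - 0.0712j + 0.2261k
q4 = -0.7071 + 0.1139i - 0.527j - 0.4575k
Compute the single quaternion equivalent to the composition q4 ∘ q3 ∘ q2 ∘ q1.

q2 · q1 = -0.9063 + 0.307i + 0.2903j - 0.0036k
q3 · q2 · q1 = -0.8997 + 0.0596i + 0.4115j - 0.1328k
q4 · q3 · q2 · q1 = 0.7855 + 0.1136i + 0.171j + 0.5838k
0.7855 + 0.1136i + 0.171j + 0.5838k


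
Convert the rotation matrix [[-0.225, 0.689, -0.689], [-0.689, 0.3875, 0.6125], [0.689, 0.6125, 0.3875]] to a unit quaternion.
0.6225 - 0.5534j - 0.5534k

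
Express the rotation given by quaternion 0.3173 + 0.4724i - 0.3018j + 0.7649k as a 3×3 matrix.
[[-0.3523, -0.7705, 0.5312], [0.2003, -0.6165, -0.7615], [0.9142, -0.1619, 0.3715]]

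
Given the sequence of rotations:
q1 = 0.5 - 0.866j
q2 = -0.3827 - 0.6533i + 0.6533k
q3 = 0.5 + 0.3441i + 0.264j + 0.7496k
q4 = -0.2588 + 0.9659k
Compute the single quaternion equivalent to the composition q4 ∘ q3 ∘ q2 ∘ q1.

q2 · q1 = -0.1913 + 0.2391i + 0.3314j + 0.8924k
q3 · q2 · q1 = -0.9344 + 0.0409i - 0.0126j + 0.3537k
q4 · q3 · q2 · q1 = -0.0998 + 0.0016i + 0.0428j - 0.9941k
-0.0998 + 0.0016i + 0.0428j - 0.9941k


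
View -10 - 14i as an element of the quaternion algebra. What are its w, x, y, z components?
-10 - 14i + 0j + 0k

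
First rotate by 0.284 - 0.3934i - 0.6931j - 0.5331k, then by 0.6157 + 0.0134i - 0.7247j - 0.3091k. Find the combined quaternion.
-0.4869 - 0.0663i - 0.5038j - 0.7104k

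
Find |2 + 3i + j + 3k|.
√23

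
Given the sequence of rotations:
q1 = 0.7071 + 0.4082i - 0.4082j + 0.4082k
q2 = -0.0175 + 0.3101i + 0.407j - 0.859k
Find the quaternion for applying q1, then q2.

q2 · q1 = 0.3778 + 0.0276i - 0.1823j - 0.9073k
0.3778 + 0.0276i - 0.1823j - 0.9073k


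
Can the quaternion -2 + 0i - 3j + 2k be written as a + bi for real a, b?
No. The quaternion -2 - 3j + 2k has j-coefficient y = -3 and k-coefficient z = 2, not both zero, so it does not lie in the complex subalgebra spanned by 1 and i.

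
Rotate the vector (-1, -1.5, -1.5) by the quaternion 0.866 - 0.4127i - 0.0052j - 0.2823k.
(-1.916, -1.342, -0.163)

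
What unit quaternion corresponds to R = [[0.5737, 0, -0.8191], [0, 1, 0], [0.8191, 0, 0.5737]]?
0.887 - 0.4617j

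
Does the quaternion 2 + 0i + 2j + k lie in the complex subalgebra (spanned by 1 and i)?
No. The quaternion 2 + 2j + k has j-coefficient y = 2 and k-coefficient z = 1, not both zero, so it does not lie in the complex subalgebra spanned by 1 and i.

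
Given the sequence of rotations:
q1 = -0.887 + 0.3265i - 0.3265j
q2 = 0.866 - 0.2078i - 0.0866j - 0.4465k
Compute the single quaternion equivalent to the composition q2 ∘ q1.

q2 · q1 = -0.7286 + 0.3213i - 0.3517j + 0.4922k
-0.7286 + 0.3213i - 0.3517j + 0.4922k


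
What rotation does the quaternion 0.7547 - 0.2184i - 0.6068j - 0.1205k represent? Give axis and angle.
axis = (-0.3329, -0.9249, -0.1837), θ = 82°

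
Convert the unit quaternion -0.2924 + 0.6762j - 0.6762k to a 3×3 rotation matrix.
[[-0.829, -0.3954, -0.3954], [0.3954, 0.0855, -0.9145], [0.3954, -0.9145, 0.0855]]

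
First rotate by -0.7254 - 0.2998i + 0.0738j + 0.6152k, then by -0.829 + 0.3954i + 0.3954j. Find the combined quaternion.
0.6907 + 0.205i - 0.5913j - 0.3623k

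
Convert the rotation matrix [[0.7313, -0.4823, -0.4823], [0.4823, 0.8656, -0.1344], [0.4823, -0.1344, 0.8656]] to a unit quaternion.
0.9304 - 0.2592j + 0.2592k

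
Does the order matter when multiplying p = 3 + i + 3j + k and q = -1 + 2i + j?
Yes: pq = -8 + 4i + 2j - 6k ≠ -8 + 6i - 2j + 4k = qp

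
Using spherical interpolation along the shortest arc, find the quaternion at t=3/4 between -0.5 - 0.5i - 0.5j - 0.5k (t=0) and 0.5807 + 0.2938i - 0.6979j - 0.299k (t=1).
0.3421 + 0.0819i - 0.8176j - 0.4558k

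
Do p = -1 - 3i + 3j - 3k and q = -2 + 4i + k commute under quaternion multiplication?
No: pq = 17 + 5i - 15j - 7k ≠ 17 - i + 3j + 17k = qp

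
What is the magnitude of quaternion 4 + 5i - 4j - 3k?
√66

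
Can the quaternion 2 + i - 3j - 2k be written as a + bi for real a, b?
No. The quaternion 2 + i - 3j - 2k has j-coefficient y = -3 and k-coefficient z = -2, not both zero, so it does not lie in the complex subalgebra spanned by 1 and i.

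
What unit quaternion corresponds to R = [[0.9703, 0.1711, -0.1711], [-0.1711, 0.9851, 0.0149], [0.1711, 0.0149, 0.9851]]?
0.9925 - 0.0862j - 0.0862k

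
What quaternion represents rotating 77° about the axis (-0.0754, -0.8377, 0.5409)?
0.7826 - 0.0469i - 0.5215j + 0.3367k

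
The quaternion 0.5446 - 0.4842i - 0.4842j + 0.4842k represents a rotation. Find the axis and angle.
axis = (-√3/3, -√3/3, √3/3), θ = 114°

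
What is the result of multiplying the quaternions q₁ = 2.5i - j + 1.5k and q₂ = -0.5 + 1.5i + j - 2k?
0.25 - 0.75i + 7.75j + 3.25k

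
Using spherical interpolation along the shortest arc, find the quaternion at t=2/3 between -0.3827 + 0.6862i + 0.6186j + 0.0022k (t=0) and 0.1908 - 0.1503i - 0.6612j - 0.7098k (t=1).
-0.2849 + 0.3714i + 0.7169j + 0.5167k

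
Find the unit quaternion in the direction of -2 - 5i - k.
-0.3651 - 0.9129i - 0.1826k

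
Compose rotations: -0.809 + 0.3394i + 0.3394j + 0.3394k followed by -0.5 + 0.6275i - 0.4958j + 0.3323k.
0.247 - 0.9584i + 0.1312j - 0.0573k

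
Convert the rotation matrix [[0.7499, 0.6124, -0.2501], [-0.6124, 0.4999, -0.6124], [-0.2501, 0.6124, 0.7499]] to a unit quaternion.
0.866 + 0.3536i - 0.3536k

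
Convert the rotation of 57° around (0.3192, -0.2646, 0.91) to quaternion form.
0.8788 + 0.1523i - 0.1263j + 0.4342k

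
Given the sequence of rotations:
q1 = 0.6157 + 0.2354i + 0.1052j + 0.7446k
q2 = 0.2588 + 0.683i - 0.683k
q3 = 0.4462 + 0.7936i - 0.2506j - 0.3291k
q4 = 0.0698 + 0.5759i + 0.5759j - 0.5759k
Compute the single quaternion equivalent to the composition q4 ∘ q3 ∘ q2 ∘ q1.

q2 · q1 = 0.5071 + 0.5533i - 0.6421j - 0.156k
q3 · q2 · q1 = -0.4251 + 0.4771i - 0.4719j - 0.6074k
q4 · q3 · q2 · q1 = -0.3825 - 0.8331i - 0.2027j - 0.3441k
-0.3825 - 0.8331i - 0.2027j - 0.3441k


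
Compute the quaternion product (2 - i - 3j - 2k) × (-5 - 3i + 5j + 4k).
10 - 3i + 35j + 4k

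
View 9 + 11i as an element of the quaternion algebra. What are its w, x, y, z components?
9 + 11i + 0j + 0k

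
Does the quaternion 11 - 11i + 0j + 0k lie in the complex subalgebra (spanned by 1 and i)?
Yes. The quaternion 11 - 11i has j- and k-coefficients y = z = 0, so it lies in the complex subalgebra spanned by 1 and i.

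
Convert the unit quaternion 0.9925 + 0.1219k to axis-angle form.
axis = (0, 0, 1), θ = 14°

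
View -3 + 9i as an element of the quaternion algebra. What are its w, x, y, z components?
-3 + 9i + 0j + 0k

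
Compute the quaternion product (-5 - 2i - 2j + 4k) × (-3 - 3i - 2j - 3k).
17 + 35i - 2j + k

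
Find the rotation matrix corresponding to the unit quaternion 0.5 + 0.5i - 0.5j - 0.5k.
[[0, 0, -1], [-1, 0, 0], [0, 1, 0]]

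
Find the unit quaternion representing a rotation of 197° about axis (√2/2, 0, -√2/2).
-0.1478 + 0.6993i - 0.6993k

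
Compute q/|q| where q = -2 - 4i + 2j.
-0.4082 - 0.8165i + 0.4082j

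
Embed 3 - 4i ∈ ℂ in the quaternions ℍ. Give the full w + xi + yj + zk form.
3 - 4i + 0j + 0k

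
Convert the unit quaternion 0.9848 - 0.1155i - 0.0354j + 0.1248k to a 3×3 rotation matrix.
[[0.9663, -0.2376, -0.0986], [0.254, 0.9422, 0.2187], [0.0409, -0.2363, 0.9708]]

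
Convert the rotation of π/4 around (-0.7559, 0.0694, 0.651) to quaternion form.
0.9239 - 0.2893i + 0.0266j + 0.2491k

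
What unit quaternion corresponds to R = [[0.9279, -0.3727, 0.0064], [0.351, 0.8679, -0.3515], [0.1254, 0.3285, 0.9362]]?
0.9659 + 0.176i - 0.0308j + 0.1873k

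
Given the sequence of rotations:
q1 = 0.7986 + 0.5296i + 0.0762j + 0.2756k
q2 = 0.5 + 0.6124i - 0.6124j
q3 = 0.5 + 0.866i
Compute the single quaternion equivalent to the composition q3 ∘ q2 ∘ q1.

q2 · q1 = 0.1216 + 0.5851i - 0.6197j + 0.5088k
q3 · q2 · q1 = -0.4459 + 0.3979i - 0.7505j - 0.2823k
-0.4459 + 0.3979i - 0.7505j - 0.2823k


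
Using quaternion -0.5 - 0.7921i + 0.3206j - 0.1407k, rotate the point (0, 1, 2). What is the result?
(-0.844, -2.059, -0.219)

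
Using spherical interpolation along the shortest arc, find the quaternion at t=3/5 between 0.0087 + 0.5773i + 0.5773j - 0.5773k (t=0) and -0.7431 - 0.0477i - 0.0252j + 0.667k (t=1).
0.5185 + 0.3111i + 0.2955j - 0.7397k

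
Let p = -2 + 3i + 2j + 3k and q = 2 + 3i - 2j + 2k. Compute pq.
-15 + 10i + 11j - 10k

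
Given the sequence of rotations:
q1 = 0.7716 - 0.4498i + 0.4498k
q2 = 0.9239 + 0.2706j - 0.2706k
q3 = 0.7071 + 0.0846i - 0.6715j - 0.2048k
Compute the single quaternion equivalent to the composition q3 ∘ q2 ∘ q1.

q2 · q1 = 0.8346 - 0.2939i + 0.3305j + 0.3285k
q3 · q2 · q1 = 0.9042 - 0.2901i - 0.2943j - 0.108k
0.9042 - 0.2901i - 0.2943j - 0.108k


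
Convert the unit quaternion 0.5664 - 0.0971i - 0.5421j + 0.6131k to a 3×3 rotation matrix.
[[-0.3395, -0.5892, -0.7332], [0.7998, 0.2294, -0.5547], [0.495, -0.7747, 0.3934]]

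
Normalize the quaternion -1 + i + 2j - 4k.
-0.2132 + 0.2132i + 0.4264j - 0.8528k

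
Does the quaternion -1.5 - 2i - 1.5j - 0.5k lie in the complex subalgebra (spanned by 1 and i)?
No. The quaternion -1.5 - 2i - 1.5j - 0.5k has j-coefficient y = -1.5 and k-coefficient z = -0.5, not both zero, so it does not lie in the complex subalgebra spanned by 1 and i.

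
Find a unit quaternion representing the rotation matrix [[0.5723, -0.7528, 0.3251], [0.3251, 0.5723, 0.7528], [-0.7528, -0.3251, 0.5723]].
0.8242 - 0.327i + 0.327j + 0.327k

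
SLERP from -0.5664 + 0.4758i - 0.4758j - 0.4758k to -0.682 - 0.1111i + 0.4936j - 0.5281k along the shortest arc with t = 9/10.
-0.7193 - 0.0438i + 0.4062j - 0.5618k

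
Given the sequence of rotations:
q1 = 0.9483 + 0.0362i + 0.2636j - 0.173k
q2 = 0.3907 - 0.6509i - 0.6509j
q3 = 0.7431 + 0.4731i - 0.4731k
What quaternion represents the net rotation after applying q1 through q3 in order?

q2 · q1 = 0.5656 - 0.4905i - 0.6269j - 0.2156k
q3 · q2 · q1 = 0.5504 - 0.3935i - 0.1318j - 0.7244k
0.5504 - 0.3935i - 0.1318j - 0.7244k


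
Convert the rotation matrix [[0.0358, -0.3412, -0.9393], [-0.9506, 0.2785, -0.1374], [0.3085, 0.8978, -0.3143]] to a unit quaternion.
-0.5 - 0.5176i + 0.6239j + 0.3047k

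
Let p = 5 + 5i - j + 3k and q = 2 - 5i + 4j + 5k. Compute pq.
24 - 32i - 22j + 46k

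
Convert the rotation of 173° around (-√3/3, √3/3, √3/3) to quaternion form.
0.061 - 0.5763i + 0.5763j + 0.5763k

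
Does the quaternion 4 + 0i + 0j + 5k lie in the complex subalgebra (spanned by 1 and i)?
No. The quaternion 4 + 5k has j-coefficient y = 0 and k-coefficient z = 5, not both zero, so it does not lie in the complex subalgebra spanned by 1 and i.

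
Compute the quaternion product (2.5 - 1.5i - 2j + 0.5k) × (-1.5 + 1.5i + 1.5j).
1.5 + 5.25i + 7.5j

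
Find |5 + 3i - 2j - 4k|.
√54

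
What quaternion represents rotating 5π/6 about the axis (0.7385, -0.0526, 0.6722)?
0.2588 + 0.7133i - 0.0508j + 0.6493k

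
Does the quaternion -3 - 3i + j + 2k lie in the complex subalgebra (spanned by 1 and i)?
No. The quaternion -3 - 3i + j + 2k has j-coefficient y = 1 and k-coefficient z = 2, not both zero, so it does not lie in the complex subalgebra spanned by 1 and i.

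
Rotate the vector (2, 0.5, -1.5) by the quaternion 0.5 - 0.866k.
(-0.567, -1.982, -1.5)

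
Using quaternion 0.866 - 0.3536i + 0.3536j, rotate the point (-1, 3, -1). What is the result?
(-2.113, 1.887, -1.725)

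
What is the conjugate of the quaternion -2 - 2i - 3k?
-2 + 2i + 3k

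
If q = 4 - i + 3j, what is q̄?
4 + i - 3j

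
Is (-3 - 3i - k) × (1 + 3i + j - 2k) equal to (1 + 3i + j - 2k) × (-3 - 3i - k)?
No: pq = 4 - 11i - 12j + 2k ≠ 4 - 13i + 6j + 8k = qp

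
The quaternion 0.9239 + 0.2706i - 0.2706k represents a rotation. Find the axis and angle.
axis = (√2/2, 0, -√2/2), θ = π/4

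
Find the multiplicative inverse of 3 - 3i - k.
0.1579 + 0.1579i + 0.0526k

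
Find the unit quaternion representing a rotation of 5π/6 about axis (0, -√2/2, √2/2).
0.2588 - 0.683j + 0.683k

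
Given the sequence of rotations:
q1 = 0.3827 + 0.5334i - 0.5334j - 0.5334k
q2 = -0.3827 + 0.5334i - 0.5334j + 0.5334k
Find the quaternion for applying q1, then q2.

q2 · q1 = -0.431 + 0.569i + 0.569j + 0.4083k
-0.431 + 0.569i + 0.569j + 0.4083k


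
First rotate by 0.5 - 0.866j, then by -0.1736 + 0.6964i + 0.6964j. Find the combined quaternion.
0.5163 + 0.3482i + 0.4985j - 0.6031k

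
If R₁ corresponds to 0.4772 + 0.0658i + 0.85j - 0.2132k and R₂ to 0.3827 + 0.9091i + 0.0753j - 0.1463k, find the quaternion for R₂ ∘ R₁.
0.0276 + 0.5673i + 0.5454j + 0.6164k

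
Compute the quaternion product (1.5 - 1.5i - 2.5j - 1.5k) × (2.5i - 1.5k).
1.5 + 7.5i - 6j + 4k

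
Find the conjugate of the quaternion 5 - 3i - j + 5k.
5 + 3i + j - 5k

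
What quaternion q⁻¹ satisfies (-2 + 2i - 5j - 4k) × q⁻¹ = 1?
-0.0408 - 0.0408i + 0.102j + 0.0816k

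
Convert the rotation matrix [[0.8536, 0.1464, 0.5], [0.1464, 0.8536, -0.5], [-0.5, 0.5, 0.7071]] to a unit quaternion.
0.9239 + 0.2706i + 0.2706j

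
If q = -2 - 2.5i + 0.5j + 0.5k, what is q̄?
-2 + 2.5i - 0.5j - 0.5k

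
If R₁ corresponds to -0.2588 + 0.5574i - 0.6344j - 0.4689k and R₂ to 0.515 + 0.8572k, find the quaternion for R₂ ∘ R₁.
0.2687 + 0.8309i + 0.1511j - 0.4633k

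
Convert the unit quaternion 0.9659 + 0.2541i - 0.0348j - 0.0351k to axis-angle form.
axis = (0.9816, -0.1344, -0.1356), θ = π/6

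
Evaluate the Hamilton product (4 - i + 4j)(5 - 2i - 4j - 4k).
34 - 29i - 4k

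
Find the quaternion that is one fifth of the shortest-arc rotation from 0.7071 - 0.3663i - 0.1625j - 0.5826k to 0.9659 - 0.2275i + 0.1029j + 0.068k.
0.801 - 0.3546i - 0.1123j - 0.4691k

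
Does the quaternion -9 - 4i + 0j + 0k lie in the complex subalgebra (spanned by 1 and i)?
Yes. The quaternion -9 - 4i has j- and k-coefficients y = z = 0, so it lies in the complex subalgebra spanned by 1 and i.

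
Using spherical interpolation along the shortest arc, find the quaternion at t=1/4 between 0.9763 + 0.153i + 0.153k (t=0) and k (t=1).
0.8632 + 0.1353i + 0.4863k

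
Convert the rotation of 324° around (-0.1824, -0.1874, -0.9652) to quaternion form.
-0.9511 - 0.0564i - 0.0579j - 0.2983k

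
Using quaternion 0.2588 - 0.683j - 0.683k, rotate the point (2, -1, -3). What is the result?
(-1.025, -3.573, -0.427)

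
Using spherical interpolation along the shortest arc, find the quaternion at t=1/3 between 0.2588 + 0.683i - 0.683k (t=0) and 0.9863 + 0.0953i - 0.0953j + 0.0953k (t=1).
0.6377 + 0.584i - 0.0418j - 0.5005k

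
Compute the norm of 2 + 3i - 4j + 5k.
√54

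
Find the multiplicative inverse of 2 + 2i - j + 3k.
0.1111 - 0.1111i + 0.0556j - 0.1667k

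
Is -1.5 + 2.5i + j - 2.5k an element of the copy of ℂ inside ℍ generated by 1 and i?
No. The quaternion -1.5 + 2.5i + j - 2.5k has j-coefficient y = 1 and k-coefficient z = -2.5, not both zero, so it does not lie in the complex subalgebra spanned by 1 and i.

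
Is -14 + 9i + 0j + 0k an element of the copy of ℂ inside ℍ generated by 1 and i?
Yes. The quaternion -14 + 9i has j- and k-coefficients y = z = 0, so it lies in the complex subalgebra spanned by 1 and i.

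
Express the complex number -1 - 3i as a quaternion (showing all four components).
-1 - 3i + 0j + 0k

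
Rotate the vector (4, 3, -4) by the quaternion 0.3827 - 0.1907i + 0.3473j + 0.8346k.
(-4.641, -2.275, -3.779)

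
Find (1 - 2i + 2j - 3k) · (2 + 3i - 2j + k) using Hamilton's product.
15 - 5i - 5j - 7k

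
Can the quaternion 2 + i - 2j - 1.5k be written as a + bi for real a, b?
No. The quaternion 2 + i - 2j - 1.5k has j-coefficient y = -2 and k-coefficient z = -1.5, not both zero, so it does not lie in the complex subalgebra spanned by 1 and i.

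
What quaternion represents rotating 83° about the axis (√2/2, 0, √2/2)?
0.749 + 0.4685i + 0.4685k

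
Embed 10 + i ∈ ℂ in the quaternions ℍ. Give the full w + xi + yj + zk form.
10 + i + 0j + 0k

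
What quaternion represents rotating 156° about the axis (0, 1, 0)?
0.2079 + 0.9781j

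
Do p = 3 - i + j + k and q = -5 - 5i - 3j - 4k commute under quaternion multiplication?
No: pq = -13 - 11i - 23j - 9k ≠ -13 - 9i - 5j - 25k = qp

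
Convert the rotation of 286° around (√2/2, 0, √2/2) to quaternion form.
-0.7986 + 0.4255i + 0.4255k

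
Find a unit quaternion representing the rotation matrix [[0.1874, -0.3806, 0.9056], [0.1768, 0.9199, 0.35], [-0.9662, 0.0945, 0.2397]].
0.766 - 0.0834i + 0.6109j + 0.1819k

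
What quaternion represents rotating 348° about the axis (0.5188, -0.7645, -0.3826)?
-0.9945 + 0.0542i - 0.0799j - 0.04k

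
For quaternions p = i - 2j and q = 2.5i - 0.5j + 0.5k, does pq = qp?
No: pq = -3.5 - i - 0.5j + 4.5k ≠ -3.5 + i + 0.5j - 4.5k = qp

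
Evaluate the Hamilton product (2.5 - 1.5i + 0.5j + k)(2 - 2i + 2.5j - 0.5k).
1.25 - 10.75i + 4.5j - 2k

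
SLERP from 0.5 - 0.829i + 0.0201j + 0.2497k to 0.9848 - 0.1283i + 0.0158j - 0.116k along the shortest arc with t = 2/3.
0.9108 - 0.4123i + 0.0193j + 0.0114k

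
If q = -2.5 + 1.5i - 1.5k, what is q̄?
-2.5 - 1.5i + 1.5k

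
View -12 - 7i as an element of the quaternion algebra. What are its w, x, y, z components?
-12 - 7i + 0j + 0k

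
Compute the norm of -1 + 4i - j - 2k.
√22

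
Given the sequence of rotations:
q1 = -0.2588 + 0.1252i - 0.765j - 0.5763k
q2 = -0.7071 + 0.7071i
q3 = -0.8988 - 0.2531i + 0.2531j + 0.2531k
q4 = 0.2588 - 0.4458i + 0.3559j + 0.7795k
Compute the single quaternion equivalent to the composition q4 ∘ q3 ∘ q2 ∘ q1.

q2 · q1 = 0.0945 - 0.2715i + 0.9484j - 0.1334k
q3 · q2 · q1 = -0.3599 - 0.0537i - 0.931j - 0.0275k
q4 · q3 · q2 · q1 = 0.2357 + 0.8625i - 0.4231j + 0.1465k
0.2357 + 0.8625i - 0.4231j + 0.1465k


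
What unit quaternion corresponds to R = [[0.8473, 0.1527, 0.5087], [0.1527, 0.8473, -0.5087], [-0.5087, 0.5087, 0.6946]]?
0.9205 + 0.2763i + 0.2763j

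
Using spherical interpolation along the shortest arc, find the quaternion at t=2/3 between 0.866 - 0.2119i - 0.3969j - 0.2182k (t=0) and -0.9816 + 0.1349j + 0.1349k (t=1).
0.9573 - 0.0721i - 0.2261j - 0.1653k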